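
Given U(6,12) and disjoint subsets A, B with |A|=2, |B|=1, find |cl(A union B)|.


|A union B| = 2 + 1 = 3 (disjoint).
In U(6,12), cl(S) = S if |S| < 6, else cl(S) = E.
Since 3 < 6, cl(A union B) = A union B.
|cl(A union B)| = 3.

3


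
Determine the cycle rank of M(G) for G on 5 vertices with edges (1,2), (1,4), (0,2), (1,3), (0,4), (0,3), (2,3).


Cycle rank (nullity) = |E| - r(M) = |E| - (|V| - c).
|E| = 7, |V| = 5, c = 1.
Nullity = 7 - (5 - 1) = 7 - 4 = 3.

3


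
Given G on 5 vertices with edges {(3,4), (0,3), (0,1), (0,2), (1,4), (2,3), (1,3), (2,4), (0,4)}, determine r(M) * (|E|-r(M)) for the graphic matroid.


r(M) = |V| - c = 5 - 1 = 4.
nullity = |E| - r(M) = 9 - 4 = 5.
Product = 4 * 5 = 20.

20


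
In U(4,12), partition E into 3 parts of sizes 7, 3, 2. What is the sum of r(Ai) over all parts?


r(Ai) = min(|Ai|, 4) for each part.
Sum = min(7,4) + min(3,4) + min(2,4)
    = 4 + 3 + 2
    = 9.

9


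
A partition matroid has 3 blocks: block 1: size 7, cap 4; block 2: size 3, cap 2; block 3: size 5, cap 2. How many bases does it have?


A basis picks exactly ci elements from block i.
Number of bases = product of C(|Si|, ci).
= C(7,4) * C(3,2) * C(5,2)
= 35 * 3 * 10
= 1050.

1050


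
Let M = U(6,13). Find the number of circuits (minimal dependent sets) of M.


In U(6,13), circuits are the (7)-element subsets.
Any set of 7 elements is dependent, and removing any one element gives
an independent set of size 6, so it is a minimal dependent set.
Number of circuits = (13 choose 7) = 1716.

1716


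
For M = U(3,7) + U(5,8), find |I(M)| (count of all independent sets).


For a direct sum, |I(M1+M2)| = |I(M1)| * |I(M2)|.
|I(U(3,7))| = sum C(7,k) for k=0..3 = 64.
|I(U(5,8))| = sum C(8,k) for k=0..5 = 219.
Total = 64 * 219 = 14016.

14016


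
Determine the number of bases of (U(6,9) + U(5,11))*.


(M1+M2)* = M1* + M2*.
M1* = U(3,9), bases: C(9,3) = 84.
M2* = U(6,11), bases: C(11,6) = 462.
|B(M*)| = 84 * 462 = 38808.

38808


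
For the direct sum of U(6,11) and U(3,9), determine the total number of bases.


Bases of a direct sum M1 + M2: |B| = |B(M1)| * |B(M2)|.
|B(U(6,11))| = C(11,6) = 462.
|B(U(3,9))| = C(9,3) = 84.
Total bases = 462 * 84 = 38808.

38808


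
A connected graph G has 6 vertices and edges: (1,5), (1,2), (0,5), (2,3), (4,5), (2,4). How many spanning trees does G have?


By Kirchhoff's matrix tree theorem, the number of spanning trees equals
the determinant of any cofactor of the Laplacian matrix L.
G has 6 vertices and 6 edges.
Computing the (5 x 5) cofactor determinant gives 4.

4


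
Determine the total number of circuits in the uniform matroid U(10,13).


In U(10,13), circuits are the (11)-element subsets.
Any set of 11 elements is dependent, and removing any one element gives
an independent set of size 10, so it is a minimal dependent set.
Number of circuits = C(13,11) = 78.

78


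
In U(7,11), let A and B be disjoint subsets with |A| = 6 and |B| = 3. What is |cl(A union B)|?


|A union B| = 6 + 3 = 9 (disjoint).
In U(7,11), cl(S) = S if |S| < 7, else cl(S) = E.
Since 9 >= 7, cl(A union B) = E.
|cl(A union B)| = 11.

11


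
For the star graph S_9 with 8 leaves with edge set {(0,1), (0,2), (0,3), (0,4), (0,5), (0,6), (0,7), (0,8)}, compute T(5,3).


A star on 9 vertices is a tree with 8 edges.
T(x,y) = x^(8) for any tree.
T(5,3) = 5^8 = 390625.

390625


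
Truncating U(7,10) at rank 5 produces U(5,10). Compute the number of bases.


Truncating U(7,10) to rank 5 gives U(5,10).
Bases of U(5,10) are all 5-element subsets of 10 elements.
Number of bases = C(10,5) = 252.

252


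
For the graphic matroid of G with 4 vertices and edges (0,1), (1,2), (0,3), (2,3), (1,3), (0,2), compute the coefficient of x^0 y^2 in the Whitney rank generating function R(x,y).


R(x,y) = sum over A in 2^E of x^(r(E)-r(A)) * y^(|A|-r(A)).
G has 4 vertices, 6 edges. r(E) = 3.
Enumerate all 2^6 = 64 subsets.
Count subsets with r(E)-r(A)=0 and |A|-r(A)=2: 6.

6


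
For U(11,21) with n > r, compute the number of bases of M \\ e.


Deleting e from U(11,21) gives U(11,20) since n > r.
Bases of U(11,20) = C(20,11) = 20! / (11! * 9!) = 167960.

167960


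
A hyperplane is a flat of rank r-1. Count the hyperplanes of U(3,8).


Hyperplanes of U(3,8) are flats of rank 2.
In a uniform matroid, these are exactly the (2)-element subsets.
Count = C(8,2) = 8! / (2! * 6!) = 28.

28


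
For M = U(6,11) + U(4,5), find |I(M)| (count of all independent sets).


For a direct sum, |I(M1+M2)| = |I(M1)| * |I(M2)|.
|I(U(6,11))| = sum C(11,k) for k=0..6 = 1486.
|I(U(4,5))| = sum C(5,k) for k=0..4 = 31.
Total = 1486 * 31 = 46066.

46066


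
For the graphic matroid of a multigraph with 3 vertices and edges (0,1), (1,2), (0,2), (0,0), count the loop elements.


In a graphic matroid, a loop is a self-loop edge (u,u) with rank 0.
Examining all 4 edges for self-loops...
Self-loops found: (0,0)
Number of loops = 1.

1


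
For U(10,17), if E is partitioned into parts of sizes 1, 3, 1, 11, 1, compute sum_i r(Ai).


r(Ai) = min(|Ai|, 10) for each part.
Sum = min(1,10) + min(3,10) + min(1,10) + min(11,10) + min(1,10)
    = 1 + 3 + 1 + 10 + 1
    = 16.

16


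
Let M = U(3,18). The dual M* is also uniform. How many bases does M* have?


The dual of U(r,n) is U(n-r, n) = U(15,18).
Bases of U(15,18) are all (15)-element subsets.
|B(M*)| = C(18,15) = 816.

816


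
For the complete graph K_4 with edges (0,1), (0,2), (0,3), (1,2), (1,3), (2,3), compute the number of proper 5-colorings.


P(K_4, k) = k(k-1)(k-2)...(k-3).
P(5) = (5) * (4) * (3) * (2) = 120.

120


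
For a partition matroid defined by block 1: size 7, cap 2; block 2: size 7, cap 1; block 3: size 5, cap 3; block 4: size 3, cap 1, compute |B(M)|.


A basis picks exactly ci elements from block i.
Number of bases = product of C(|Si|, ci).
= C(7,2) * C(7,1) * C(5,3) * C(3,1)
= 21 * 7 * 10 * 3
= 4410.

4410


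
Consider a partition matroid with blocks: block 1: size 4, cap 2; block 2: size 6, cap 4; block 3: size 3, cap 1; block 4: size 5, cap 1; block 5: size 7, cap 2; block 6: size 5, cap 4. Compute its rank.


Rank of a partition matroid = sum of min(|Si|, ci) for each block.
= min(4,2) + min(6,4) + min(3,1) + min(5,1) + min(7,2) + min(5,4)
= 2 + 4 + 1 + 1 + 2 + 4
= 14.

14


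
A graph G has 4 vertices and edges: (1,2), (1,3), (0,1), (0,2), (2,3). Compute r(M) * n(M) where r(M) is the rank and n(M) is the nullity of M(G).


r(M) = |V| - c = 4 - 1 = 3.
nullity = |E| - r(M) = 5 - 3 = 2.
Product = 3 * 2 = 6.

6


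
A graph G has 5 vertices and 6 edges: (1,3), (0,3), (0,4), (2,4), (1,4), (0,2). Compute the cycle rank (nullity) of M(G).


Cycle rank (nullity) = |E| - r(M) = |E| - (|V| - c).
|E| = 6, |V| = 5, c = 1.
Nullity = 6 - (5 - 1) = 6 - 4 = 2.

2


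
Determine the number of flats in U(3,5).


Flats of U(3,5): every subset of size < 3 is a flat, plus E itself.
Count = (5 choose 0) + (5 choose 1) + (5 choose 2) + 1
     = 1 + 5 + 10 + 1
     = 17.

17


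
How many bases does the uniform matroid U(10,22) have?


Bases of U(10,22) are all 10-element subsets of the 22-element ground set.
Number of bases = C(22,10).
(22 choose 10) = 646646.

646646


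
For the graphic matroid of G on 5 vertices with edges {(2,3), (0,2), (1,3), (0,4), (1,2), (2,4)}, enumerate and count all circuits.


A circuit in a graphic matroid = edge set of a simple cycle.
G has 5 vertices and 6 edges.
Enumerating all minimal edge subsets forming cycles...
Total circuits found: 2.

2


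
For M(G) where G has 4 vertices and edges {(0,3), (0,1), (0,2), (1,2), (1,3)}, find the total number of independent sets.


An independent set in a graphic matroid is an acyclic edge subset.
G has 4 vertices and 5 edges.
Enumerate all 2^5 = 32 subsets, checking for acyclicity.
Total independent sets = 24.

24


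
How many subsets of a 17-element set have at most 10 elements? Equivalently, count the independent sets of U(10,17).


Independent sets of U(10,17) are all subsets of size <= 10.
Count = C(17,0) + C(17,1) + C(17,2) + C(17,3) + C(17,4) + C(17,5) + C(17,6) + C(17,7) + C(17,8) + C(17,9) + C(17,10)
     = 1 + 17 + 136 + 680 + 2380 + 6188 + 12376 + 19448 + 24310 + 24310 + 19448
     = 109294.

109294


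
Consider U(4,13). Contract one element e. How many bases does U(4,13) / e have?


Contracting e from U(4,13) gives U(3,12).
Bases of U(3,12) = C(12,3) = 12! / (3! * 9!) = 220.

220


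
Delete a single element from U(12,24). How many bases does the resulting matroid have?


Deleting e from U(12,24) gives U(12,23) since n > r.
Bases of U(12,23) = C(23,12) = 23! / (12! * 11!) = 1352078.

1352078


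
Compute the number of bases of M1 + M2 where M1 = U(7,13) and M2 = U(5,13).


Bases of a direct sum M1 + M2: |B| = |B(M1)| * |B(M2)|.
|B(U(7,13))| = C(13,7) = 1716.
|B(U(5,13))| = C(13,5) = 1287.
Total bases = 1716 * 1287 = 2208492.

2208492


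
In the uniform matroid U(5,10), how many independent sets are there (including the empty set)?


Independent sets of U(5,10) are all subsets of size <= 5.
Count = C(10,0) + C(10,1) + C(10,2) + C(10,3) + C(10,4) + C(10,5)
     = 1 + 10 + 45 + 120 + 210 + 252
     = 638.

638


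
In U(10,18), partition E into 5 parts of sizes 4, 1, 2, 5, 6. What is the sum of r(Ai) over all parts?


r(Ai) = min(|Ai|, 10) for each part.
Sum = min(4,10) + min(1,10) + min(2,10) + min(5,10) + min(6,10)
    = 4 + 1 + 2 + 5 + 6
    = 18.

18


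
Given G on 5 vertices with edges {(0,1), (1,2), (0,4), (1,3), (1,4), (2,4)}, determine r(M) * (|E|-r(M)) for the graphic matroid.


r(M) = |V| - c = 5 - 1 = 4.
nullity = |E| - r(M) = 6 - 4 = 2.
Product = 4 * 2 = 8.

8


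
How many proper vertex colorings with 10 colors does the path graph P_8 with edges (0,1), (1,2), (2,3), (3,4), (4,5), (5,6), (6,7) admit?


P(P_8, k) = k * (k-1)^(7).
P(10) = 10 * 9^7 = 10 * 4782969 = 47829690.

47829690


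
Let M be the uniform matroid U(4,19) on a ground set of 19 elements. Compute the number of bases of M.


Bases of U(4,19) are all 4-element subsets of the 19-element ground set.
Number of bases = C(19,4).
C(19,4) = (19 * 18 * 17 * 16) / (1 * 2 * 3 * 4) = 3876.

3876


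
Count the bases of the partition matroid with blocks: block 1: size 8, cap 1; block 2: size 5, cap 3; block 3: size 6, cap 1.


A basis picks exactly ci elements from block i.
Number of bases = product of C(|Si|, ci).
= C(8,1) * C(5,3) * C(6,1)
= 8 * 10 * 6
= 480.

480


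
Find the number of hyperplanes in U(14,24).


Hyperplanes of U(14,24) are flats of rank 13.
In a uniform matroid, these are exactly the (13)-element subsets.
Count = C(24,13) = 24! / (13! * 11!) = 2496144.

2496144


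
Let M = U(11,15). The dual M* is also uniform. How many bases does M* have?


The dual of U(r,n) is U(n-r, n) = U(4,15).
Bases of U(4,15) are all (4)-element subsets.
|B(M*)| = C(15,4) = (15 * 14 * 13 * 12) / (1 * 2 * 3 * 4) = 1365.

1365


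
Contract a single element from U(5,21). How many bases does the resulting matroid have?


Contracting e from U(5,21) gives U(4,20).
Bases of U(4,20) = C(20,4) = (20 * 19 * 18 * 17) / (1 * 2 * 3 * 4) = 4845.

4845


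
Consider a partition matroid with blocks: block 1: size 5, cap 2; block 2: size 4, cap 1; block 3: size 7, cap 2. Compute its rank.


Rank of a partition matroid = sum of min(|Si|, ci) for each block.
= min(5,2) + min(4,1) + min(7,2)
= 2 + 1 + 2
= 5.

5


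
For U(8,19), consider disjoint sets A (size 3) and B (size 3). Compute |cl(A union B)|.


|A union B| = 3 + 3 = 6 (disjoint).
In U(8,19), cl(S) = S if |S| < 8, else cl(S) = E.
Since 6 < 8, cl(A union B) = A union B.
|cl(A union B)| = 6.

6


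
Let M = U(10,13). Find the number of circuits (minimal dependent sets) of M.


In U(10,13), circuits are the (11)-element subsets.
Any set of 11 elements is dependent, and removing any one element gives
an independent set of size 10, so it is a minimal dependent set.
Number of circuits = C(13,11) = 78.

78


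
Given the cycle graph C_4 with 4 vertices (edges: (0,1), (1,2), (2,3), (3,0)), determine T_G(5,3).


T(C_4; x,y) = x + x^2 + ... + x^(3) + y.
T(5,3) = 5^1 + 5^2 + 5^3 + 3
= 5 + 25 + 125 + 3
= 158.

158


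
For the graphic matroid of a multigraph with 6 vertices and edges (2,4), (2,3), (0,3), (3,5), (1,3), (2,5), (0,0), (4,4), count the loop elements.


In a graphic matroid, a loop is a self-loop edge (u,u) with rank 0.
Examining all 8 edges for self-loops...
Self-loops found: (0,0), (4,4)
Number of loops = 2.

2


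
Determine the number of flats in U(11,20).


Flats of U(11,20): every subset of size < 11 is a flat, plus E itself.
Count = (20 choose 0) + (20 choose 1) + (20 choose 2) + (20 choose 3) + (20 choose 4) + (20 choose 5) + (20 choose 6) + (20 choose 7) + (20 choose 8) + (20 choose 9) + (20 choose 10) + 1
     = 1 + 20 + 190 + 1140 + 4845 + 15504 + 38760 + 77520 + 125970 + 167960 + 184756 + 1
     = 616667.

616667


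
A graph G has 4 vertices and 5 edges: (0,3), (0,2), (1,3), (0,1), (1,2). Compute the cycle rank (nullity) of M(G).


Cycle rank (nullity) = |E| - r(M) = |E| - (|V| - c).
|E| = 5, |V| = 4, c = 1.
Nullity = 5 - (4 - 1) = 5 - 3 = 2.

2


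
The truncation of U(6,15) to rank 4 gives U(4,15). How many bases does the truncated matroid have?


Truncating U(6,15) to rank 4 gives U(4,15).
Bases of U(4,15) are all 4-element subsets of 15 elements.
Number of bases = (15 choose 4) = 1365.

1365


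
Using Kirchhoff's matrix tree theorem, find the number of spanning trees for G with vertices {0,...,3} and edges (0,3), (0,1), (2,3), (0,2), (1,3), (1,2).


By Kirchhoff's matrix tree theorem, the number of spanning trees equals
the determinant of any cofactor of the Laplacian matrix L.
G has 4 vertices and 6 edges.
Computing the (3 x 3) cofactor determinant gives 16.

16


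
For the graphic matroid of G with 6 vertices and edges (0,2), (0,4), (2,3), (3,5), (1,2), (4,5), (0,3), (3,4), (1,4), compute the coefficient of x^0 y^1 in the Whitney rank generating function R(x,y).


R(x,y) = sum over A in 2^E of x^(r(E)-r(A)) * y^(|A|-r(A)).
G has 6 vertices, 9 edges. r(E) = 5.
Enumerate all 2^9 = 512 subsets.
Count subsets with r(E)-r(A)=0 and |A|-r(A)=1: 67.

67


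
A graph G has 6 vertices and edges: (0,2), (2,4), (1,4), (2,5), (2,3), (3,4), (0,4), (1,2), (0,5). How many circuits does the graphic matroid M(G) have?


A circuit in a graphic matroid = edge set of a simple cycle.
G has 6 vertices and 9 edges.
Enumerating all minimal edge subsets forming cycles...
Total circuits found: 10.

10


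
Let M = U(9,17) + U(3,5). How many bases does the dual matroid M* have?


(M1+M2)* = M1* + M2*.
M1* = U(8,17), bases: C(17,8) = 24310.
M2* = U(2,5), bases: C(5,2) = 10.
|B(M*)| = 24310 * 10 = 243100.

243100


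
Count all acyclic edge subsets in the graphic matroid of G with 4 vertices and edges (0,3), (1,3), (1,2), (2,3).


An independent set in a graphic matroid is an acyclic edge subset.
G has 4 vertices and 4 edges.
Enumerate all 2^4 = 16 subsets, checking for acyclicity.
Total independent sets = 14.

14


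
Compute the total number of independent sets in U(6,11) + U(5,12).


For a direct sum, |I(M1+M2)| = |I(M1)| * |I(M2)|.
|I(U(6,11))| = sum C(11,k) for k=0..6 = 1486.
|I(U(5,12))| = sum C(12,k) for k=0..5 = 1586.
Total = 1486 * 1586 = 2356796.

2356796


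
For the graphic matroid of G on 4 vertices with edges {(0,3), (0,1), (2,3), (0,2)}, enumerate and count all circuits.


A circuit in a graphic matroid = edge set of a simple cycle.
G has 4 vertices and 4 edges.
Enumerating all minimal edge subsets forming cycles...
Total circuits found: 1.

1


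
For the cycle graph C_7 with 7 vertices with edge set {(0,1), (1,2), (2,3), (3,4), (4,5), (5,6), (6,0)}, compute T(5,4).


T(C_7; x,y) = x + x^2 + ... + x^(6) + y.
T(5,4) = 5^1 + 5^2 + 5^3 + 5^4 + 5^5 + 5^6 + 4
= 5 + 25 + 125 + 625 + 3125 + 15625 + 4
= 19534.

19534


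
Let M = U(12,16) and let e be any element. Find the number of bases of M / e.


Contracting e from U(12,16) gives U(11,15).
Bases of U(11,15) = (15 choose 11) = 1365.

1365


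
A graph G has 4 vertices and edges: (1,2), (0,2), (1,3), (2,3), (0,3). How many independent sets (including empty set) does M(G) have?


An independent set in a graphic matroid is an acyclic edge subset.
G has 4 vertices and 5 edges.
Enumerate all 2^5 = 32 subsets, checking for acyclicity.
Total independent sets = 24.

24


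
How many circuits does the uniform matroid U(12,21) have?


In U(12,21), circuits are the (13)-element subsets.
Any set of 13 elements is dependent, and removing any one element gives
an independent set of size 12, so it is a minimal dependent set.
Number of circuits = C(21,13) = 203490.

203490


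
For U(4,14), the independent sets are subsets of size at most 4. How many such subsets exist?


Independent sets of U(4,14) are all subsets of size <= 4.
Count = C(14,0) + C(14,1) + C(14,2) + C(14,3) + C(14,4)
     = 1 + 14 + 91 + 364 + 1001
     = 1471.

1471


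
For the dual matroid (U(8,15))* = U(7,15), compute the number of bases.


The dual of U(r,n) is U(n-r, n) = U(7,15).
Bases of U(7,15) are all (7)-element subsets.
|B(M*)| = C(15,7) = 15! / (7! * 8!) = 6435.

6435


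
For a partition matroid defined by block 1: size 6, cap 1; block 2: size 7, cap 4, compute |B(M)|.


A basis picks exactly ci elements from block i.
Number of bases = product of C(|Si|, ci).
= C(6,1) * C(7,4)
= 6 * 35
= 210.

210


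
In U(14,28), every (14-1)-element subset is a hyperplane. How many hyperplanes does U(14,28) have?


Hyperplanes of U(14,28) are flats of rank 13.
In a uniform matroid, these are exactly the (13)-element subsets.
Count = (28 choose 13) = 37442160.

37442160


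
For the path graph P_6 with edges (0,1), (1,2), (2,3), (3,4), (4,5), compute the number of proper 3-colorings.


P(P_6, k) = k * (k-1)^(5).
P(3) = 3 * 2^5 = 3 * 32 = 96.

96


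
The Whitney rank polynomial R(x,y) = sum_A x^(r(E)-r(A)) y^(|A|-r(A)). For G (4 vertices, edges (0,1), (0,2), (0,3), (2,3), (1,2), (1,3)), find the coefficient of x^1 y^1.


R(x,y) = sum over A in 2^E of x^(r(E)-r(A)) * y^(|A|-r(A)).
G has 4 vertices, 6 edges. r(E) = 3.
Enumerate all 2^6 = 64 subsets.
Count subsets with r(E)-r(A)=1 and |A|-r(A)=1: 4.

4


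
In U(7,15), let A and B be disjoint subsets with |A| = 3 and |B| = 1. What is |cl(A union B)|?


|A union B| = 3 + 1 = 4 (disjoint).
In U(7,15), cl(S) = S if |S| < 7, else cl(S) = E.
Since 4 < 7, cl(A union B) = A union B.
|cl(A union B)| = 4.

4


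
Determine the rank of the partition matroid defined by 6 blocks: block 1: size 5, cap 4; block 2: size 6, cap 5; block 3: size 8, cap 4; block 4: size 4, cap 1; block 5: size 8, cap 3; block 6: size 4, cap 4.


Rank of a partition matroid = sum of min(|Si|, ci) for each block.
= min(5,4) + min(6,5) + min(8,4) + min(4,1) + min(8,3) + min(4,4)
= 4 + 5 + 4 + 1 + 3 + 4
= 21.

21


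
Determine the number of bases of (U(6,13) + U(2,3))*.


(M1+M2)* = M1* + M2*.
M1* = U(7,13), bases: C(13,7) = 1716.
M2* = U(1,3), bases: C(3,1) = 3.
|B(M*)| = 1716 * 3 = 5148.

5148


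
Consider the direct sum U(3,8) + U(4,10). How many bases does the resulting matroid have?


Bases of a direct sum M1 + M2: |B| = |B(M1)| * |B(M2)|.
|B(U(3,8))| = C(8,3) = 56.
|B(U(4,10))| = C(10,4) = 210.
Total bases = 56 * 210 = 11760.

11760


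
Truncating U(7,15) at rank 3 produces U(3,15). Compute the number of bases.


Truncating U(7,15) to rank 3 gives U(3,15).
Bases of U(3,15) are all 3-element subsets of 15 elements.
Number of bases = C(15,3) = (15 * 14 * 13) / (1 * 2 * 3) = 455.

455


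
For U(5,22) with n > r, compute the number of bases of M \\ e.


Deleting e from U(5,22) gives U(5,21) since n > r.
Bases of U(5,21) = C(21,5) = 21! / (5! * 16!) = 20349.

20349


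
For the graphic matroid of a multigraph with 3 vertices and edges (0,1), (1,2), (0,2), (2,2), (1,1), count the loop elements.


In a graphic matroid, a loop is a self-loop edge (u,u) with rank 0.
Examining all 5 edges for self-loops...
Self-loops found: (2,2), (1,1)
Number of loops = 2.

2


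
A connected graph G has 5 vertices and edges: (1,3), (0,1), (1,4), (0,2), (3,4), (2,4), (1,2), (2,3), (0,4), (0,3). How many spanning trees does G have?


By Kirchhoff's matrix tree theorem, the number of spanning trees equals
the determinant of any cofactor of the Laplacian matrix L.
G has 5 vertices and 10 edges.
Computing the (4 x 4) cofactor determinant gives 125.

125


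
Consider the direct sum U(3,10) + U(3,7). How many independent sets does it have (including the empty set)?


For a direct sum, |I(M1+M2)| = |I(M1)| * |I(M2)|.
|I(U(3,10))| = sum C(10,k) for k=0..3 = 176.
|I(U(3,7))| = sum C(7,k) for k=0..3 = 64.
Total = 176 * 64 = 11264.

11264


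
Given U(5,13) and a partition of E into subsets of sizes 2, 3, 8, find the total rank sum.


r(Ai) = min(|Ai|, 5) for each part.
Sum = min(2,5) + min(3,5) + min(8,5)
    = 2 + 3 + 5
    = 10.

10


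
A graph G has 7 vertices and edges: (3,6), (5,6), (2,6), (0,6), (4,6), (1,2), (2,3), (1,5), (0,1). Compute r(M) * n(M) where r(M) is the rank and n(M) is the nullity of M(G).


r(M) = |V| - c = 7 - 1 = 6.
nullity = |E| - r(M) = 9 - 6 = 3.
Product = 6 * 3 = 18.

18


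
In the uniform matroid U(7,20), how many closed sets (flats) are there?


Flats of U(7,20): every subset of size < 7 is a flat, plus E itself.
Count = (20 choose 0) + (20 choose 1) + (20 choose 2) + (20 choose 3) + (20 choose 4) + (20 choose 5) + (20 choose 6) + 1
     = 1 + 20 + 190 + 1140 + 4845 + 15504 + 38760 + 1
     = 60461.

60461


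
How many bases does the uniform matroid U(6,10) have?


Bases of U(6,10) are all 6-element subsets of the 10-element ground set.
Number of bases = C(10,6).
C(10,6) = 210.

210


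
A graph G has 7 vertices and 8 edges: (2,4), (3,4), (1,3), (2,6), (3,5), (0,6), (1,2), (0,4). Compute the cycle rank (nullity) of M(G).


Cycle rank (nullity) = |E| - r(M) = |E| - (|V| - c).
|E| = 8, |V| = 7, c = 1.
Nullity = 8 - (7 - 1) = 8 - 6 = 2.

2


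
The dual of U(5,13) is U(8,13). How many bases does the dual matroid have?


The dual of U(r,n) is U(n-r, n) = U(8,13).
Bases of U(8,13) are all (8)-element subsets.
|B(M*)| = (13 choose 8) = 1287.

1287


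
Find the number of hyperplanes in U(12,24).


Hyperplanes of U(12,24) are flats of rank 11.
In a uniform matroid, these are exactly the (11)-element subsets.
Count = (24 choose 11) = 2496144.

2496144


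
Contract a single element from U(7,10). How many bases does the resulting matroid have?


Contracting e from U(7,10) gives U(6,9).
Bases of U(6,9) = (9 choose 6) = 84.

84


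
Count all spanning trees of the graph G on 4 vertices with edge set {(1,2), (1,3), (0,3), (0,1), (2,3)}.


By Kirchhoff's matrix tree theorem, the number of spanning trees equals
the determinant of any cofactor of the Laplacian matrix L.
G has 4 vertices and 5 edges.
Computing the (3 x 3) cofactor determinant gives 8.

8


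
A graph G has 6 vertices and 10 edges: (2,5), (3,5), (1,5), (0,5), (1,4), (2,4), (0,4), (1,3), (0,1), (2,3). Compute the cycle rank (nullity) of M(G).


Cycle rank (nullity) = |E| - r(M) = |E| - (|V| - c).
|E| = 10, |V| = 6, c = 1.
Nullity = 10 - (6 - 1) = 10 - 5 = 5.

5


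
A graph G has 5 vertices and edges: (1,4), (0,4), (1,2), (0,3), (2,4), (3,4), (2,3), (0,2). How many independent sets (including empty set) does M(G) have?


An independent set in a graphic matroid is an acyclic edge subset.
G has 5 vertices and 8 edges.
Enumerate all 2^8 = 256 subsets, checking for acyclicity.
Total independent sets = 128.

128


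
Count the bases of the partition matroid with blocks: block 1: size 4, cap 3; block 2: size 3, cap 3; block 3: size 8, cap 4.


A basis picks exactly ci elements from block i.
Number of bases = product of C(|Si|, ci).
= C(4,3) * C(3,3) * C(8,4)
= 4 * 1 * 70
= 280.

280


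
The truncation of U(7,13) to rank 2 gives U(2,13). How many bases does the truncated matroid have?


Truncating U(7,13) to rank 2 gives U(2,13).
Bases of U(2,13) are all 2-element subsets of 13 elements.
Number of bases = (13 choose 2) = 78.

78


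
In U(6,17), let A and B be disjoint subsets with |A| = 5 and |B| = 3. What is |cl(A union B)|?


|A union B| = 5 + 3 = 8 (disjoint).
In U(6,17), cl(S) = S if |S| < 6, else cl(S) = E.
Since 8 >= 6, cl(A union B) = E.
|cl(A union B)| = 17.

17


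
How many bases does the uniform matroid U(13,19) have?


Bases of U(13,19) are all 13-element subsets of the 19-element ground set.
Number of bases = C(19,13).
C(19,13) = 27132.

27132


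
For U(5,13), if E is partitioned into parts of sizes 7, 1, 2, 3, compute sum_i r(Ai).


r(Ai) = min(|Ai|, 5) for each part.
Sum = min(7,5) + min(1,5) + min(2,5) + min(3,5)
    = 5 + 1 + 2 + 3
    = 11.

11


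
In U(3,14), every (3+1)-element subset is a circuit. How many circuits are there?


In U(3,14), circuits are the (4)-element subsets.
Any set of 4 elements is dependent, and removing any one element gives
an independent set of size 3, so it is a minimal dependent set.
Number of circuits = C(14,4) = (14 * 13 * 12 * 11) / (1 * 2 * 3 * 4) = 1001.

1001


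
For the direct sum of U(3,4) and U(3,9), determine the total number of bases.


Bases of a direct sum M1 + M2: |B| = |B(M1)| * |B(M2)|.
|B(U(3,4))| = C(4,3) = 4.
|B(U(3,9))| = C(9,3) = 84.
Total bases = 4 * 84 = 336.

336


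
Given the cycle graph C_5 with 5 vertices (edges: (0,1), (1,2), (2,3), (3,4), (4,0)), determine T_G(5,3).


T(C_5; x,y) = x + x^2 + ... + x^(4) + y.
T(5,3) = 5^1 + 5^2 + 5^3 + 5^4 + 3
= 5 + 25 + 125 + 625 + 3
= 783.

783


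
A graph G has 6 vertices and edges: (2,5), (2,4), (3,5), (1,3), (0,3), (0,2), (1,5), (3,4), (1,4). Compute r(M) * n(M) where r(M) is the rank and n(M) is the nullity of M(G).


r(M) = |V| - c = 6 - 1 = 5.
nullity = |E| - r(M) = 9 - 5 = 4.
Product = 5 * 4 = 20.

20


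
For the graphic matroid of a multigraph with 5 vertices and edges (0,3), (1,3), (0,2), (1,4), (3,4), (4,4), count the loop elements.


In a graphic matroid, a loop is a self-loop edge (u,u) with rank 0.
Examining all 6 edges for self-loops...
Self-loops found: (4,4)
Number of loops = 1.

1


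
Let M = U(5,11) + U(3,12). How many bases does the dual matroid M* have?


(M1+M2)* = M1* + M2*.
M1* = U(6,11), bases: C(11,6) = 462.
M2* = U(9,12), bases: C(12,9) = 220.
|B(M*)| = 462 * 220 = 101640.

101640


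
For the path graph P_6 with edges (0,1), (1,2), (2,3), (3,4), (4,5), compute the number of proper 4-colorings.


P(P_6, k) = k * (k-1)^(5).
P(4) = 4 * 3^5 = 4 * 243 = 972.

972


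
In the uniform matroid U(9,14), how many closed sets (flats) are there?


Flats of U(9,14): every subset of size < 9 is a flat, plus E itself.
Count = C(14,0) + C(14,1) + C(14,2) + C(14,3) + C(14,4) + C(14,5) + C(14,6) + C(14,7) + C(14,8) + 1
     = 1 + 14 + 91 + 364 + 1001 + 2002 + 3003 + 3432 + 3003 + 1
     = 12912.

12912


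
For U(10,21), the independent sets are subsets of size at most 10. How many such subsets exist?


Independent sets of U(10,21) are all subsets of size <= 10.
Count = C(21,0) + C(21,1) + C(21,2) + C(21,3) + C(21,4) + C(21,5) + C(21,6) + C(21,7) + C(21,8) + C(21,9) + C(21,10)
     = 1 + 21 + 210 + 1330 + 5985 + 20349 + 54264 + 116280 + 203490 + 293930 + 352716
     = 1048576.

1048576


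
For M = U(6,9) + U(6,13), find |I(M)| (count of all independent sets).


For a direct sum, |I(M1+M2)| = |I(M1)| * |I(M2)|.
|I(U(6,9))| = sum C(9,k) for k=0..6 = 466.
|I(U(6,13))| = sum C(13,k) for k=0..6 = 4096.
Total = 466 * 4096 = 1908736.

1908736


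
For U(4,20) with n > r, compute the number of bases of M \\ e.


Deleting e from U(4,20) gives U(4,19) since n > r.
Bases of U(4,19) = C(19,4) = (19 * 18 * 17 * 16) / (1 * 2 * 3 * 4) = 3876.

3876


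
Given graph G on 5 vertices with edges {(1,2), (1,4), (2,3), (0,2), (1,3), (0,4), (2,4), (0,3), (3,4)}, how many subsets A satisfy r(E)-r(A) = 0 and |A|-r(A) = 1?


R(x,y) = sum over A in 2^E of x^(r(E)-r(A)) * y^(|A|-r(A)).
G has 5 vertices, 9 edges. r(E) = 4.
Enumerate all 2^9 = 512 subsets.
Count subsets with r(E)-r(A)=0 and |A|-r(A)=1: 111.

111


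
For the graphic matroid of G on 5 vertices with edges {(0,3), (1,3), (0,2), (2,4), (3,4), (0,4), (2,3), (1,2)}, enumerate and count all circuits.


A circuit in a graphic matroid = edge set of a simple cycle.
G has 5 vertices and 8 edges.
Enumerating all minimal edge subsets forming cycles...
Total circuits found: 12.

12


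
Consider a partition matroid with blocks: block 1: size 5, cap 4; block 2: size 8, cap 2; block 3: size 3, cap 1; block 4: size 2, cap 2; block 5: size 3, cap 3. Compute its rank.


Rank of a partition matroid = sum of min(|Si|, ci) for each block.
= min(5,4) + min(8,2) + min(3,1) + min(2,2) + min(3,3)
= 4 + 2 + 1 + 2 + 3
= 12.

12


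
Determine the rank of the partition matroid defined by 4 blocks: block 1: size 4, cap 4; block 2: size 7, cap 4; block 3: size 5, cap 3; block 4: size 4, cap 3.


Rank of a partition matroid = sum of min(|Si|, ci) for each block.
= min(4,4) + min(7,4) + min(5,3) + min(4,3)
= 4 + 4 + 3 + 3
= 14.

14


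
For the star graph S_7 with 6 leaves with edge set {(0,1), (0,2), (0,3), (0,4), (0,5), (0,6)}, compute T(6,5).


A star on 7 vertices is a tree with 6 edges.
T(x,y) = x^(6) for any tree.
T(6,5) = 6^6 = 46656.

46656


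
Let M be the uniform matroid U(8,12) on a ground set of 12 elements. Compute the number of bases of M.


Bases of U(8,12) are all 8-element subsets of the 12-element ground set.
Number of bases = C(12,8).
C(12,8) = 12! / (8! * 4!) = 495.

495


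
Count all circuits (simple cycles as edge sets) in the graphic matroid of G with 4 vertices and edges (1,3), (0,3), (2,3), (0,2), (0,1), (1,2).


A circuit in a graphic matroid = edge set of a simple cycle.
G has 4 vertices and 6 edges.
Enumerating all minimal edge subsets forming cycles...
Total circuits found: 7.

7


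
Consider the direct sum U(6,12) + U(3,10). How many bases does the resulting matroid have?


Bases of a direct sum M1 + M2: |B| = |B(M1)| * |B(M2)|.
|B(U(6,12))| = C(12,6) = 924.
|B(U(3,10))| = C(10,3) = 120.
Total bases = 924 * 120 = 110880.

110880


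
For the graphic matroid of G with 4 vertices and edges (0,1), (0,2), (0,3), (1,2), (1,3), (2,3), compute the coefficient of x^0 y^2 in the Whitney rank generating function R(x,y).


R(x,y) = sum over A in 2^E of x^(r(E)-r(A)) * y^(|A|-r(A)).
G has 4 vertices, 6 edges. r(E) = 3.
Enumerate all 2^6 = 64 subsets.
Count subsets with r(E)-r(A)=0 and |A|-r(A)=2: 6.

6


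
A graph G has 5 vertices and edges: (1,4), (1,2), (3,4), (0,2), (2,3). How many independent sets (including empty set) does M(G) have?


An independent set in a graphic matroid is an acyclic edge subset.
G has 5 vertices and 5 edges.
Enumerate all 2^5 = 32 subsets, checking for acyclicity.
Total independent sets = 30.

30


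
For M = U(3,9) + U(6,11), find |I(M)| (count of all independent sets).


For a direct sum, |I(M1+M2)| = |I(M1)| * |I(M2)|.
|I(U(3,9))| = sum C(9,k) for k=0..3 = 130.
|I(U(6,11))| = sum C(11,k) for k=0..6 = 1486.
Total = 130 * 1486 = 193180.

193180


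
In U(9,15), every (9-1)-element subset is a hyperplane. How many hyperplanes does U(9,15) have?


Hyperplanes of U(9,15) are flats of rank 8.
In a uniform matroid, these are exactly the (8)-element subsets.
Count = C(15,8) = 15! / (8! * 7!) = 6435.

6435


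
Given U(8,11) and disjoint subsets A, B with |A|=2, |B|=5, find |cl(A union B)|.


|A union B| = 2 + 5 = 7 (disjoint).
In U(8,11), cl(S) = S if |S| < 8, else cl(S) = E.
Since 7 < 8, cl(A union B) = A union B.
|cl(A union B)| = 7.

7


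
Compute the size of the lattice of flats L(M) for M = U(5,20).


Flats of U(5,20): every subset of size < 5 is a flat, plus E itself.
Count = (20 choose 0) + (20 choose 1) + (20 choose 2) + (20 choose 3) + (20 choose 4) + 1
     = 1 + 20 + 190 + 1140 + 4845 + 1
     = 6197.

6197


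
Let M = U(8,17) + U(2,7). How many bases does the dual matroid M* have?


(M1+M2)* = M1* + M2*.
M1* = U(9,17), bases: C(17,9) = 24310.
M2* = U(5,7), bases: C(7,5) = 21.
|B(M*)| = 24310 * 21 = 510510.

510510


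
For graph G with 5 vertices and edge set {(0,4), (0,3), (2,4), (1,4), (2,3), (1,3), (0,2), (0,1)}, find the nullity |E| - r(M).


Cycle rank (nullity) = |E| - r(M) = |E| - (|V| - c).
|E| = 8, |V| = 5, c = 1.
Nullity = 8 - (5 - 1) = 8 - 4 = 4.

4


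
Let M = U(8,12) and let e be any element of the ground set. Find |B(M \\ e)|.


Deleting e from U(8,12) gives U(8,11) since n > r.
Bases of U(8,11) = C(11,8) = 165.

165


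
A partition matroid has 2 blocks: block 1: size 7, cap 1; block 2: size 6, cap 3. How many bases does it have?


A basis picks exactly ci elements from block i.
Number of bases = product of C(|Si|, ci).
= C(7,1) * C(6,3)
= 7 * 20
= 140.

140


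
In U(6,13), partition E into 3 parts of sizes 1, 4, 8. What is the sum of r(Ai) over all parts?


r(Ai) = min(|Ai|, 6) for each part.
Sum = min(1,6) + min(4,6) + min(8,6)
    = 1 + 4 + 6
    = 11.

11


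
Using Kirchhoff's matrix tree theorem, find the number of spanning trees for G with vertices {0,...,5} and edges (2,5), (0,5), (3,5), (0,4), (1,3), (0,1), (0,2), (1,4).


By Kirchhoff's matrix tree theorem, the number of spanning trees equals
the determinant of any cofactor of the Laplacian matrix L.
G has 6 vertices and 8 edges.
Computing the (5 x 5) cofactor determinant gives 30.

30


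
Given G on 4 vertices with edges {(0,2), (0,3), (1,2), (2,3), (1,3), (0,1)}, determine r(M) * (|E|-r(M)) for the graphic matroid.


r(M) = |V| - c = 4 - 1 = 3.
nullity = |E| - r(M) = 6 - 3 = 3.
Product = 3 * 3 = 9.

9


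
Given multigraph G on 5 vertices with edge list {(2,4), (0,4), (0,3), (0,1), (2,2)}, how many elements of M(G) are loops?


In a graphic matroid, a loop is a self-loop edge (u,u) with rank 0.
Examining all 5 edges for self-loops...
Self-loops found: (2,2)
Number of loops = 1.

1


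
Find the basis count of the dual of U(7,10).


The dual of U(r,n) is U(n-r, n) = U(3,10).
Bases of U(3,10) are all (3)-element subsets.
|B(M*)| = C(10,3) = 10! / (3! * 7!) = 120.

120


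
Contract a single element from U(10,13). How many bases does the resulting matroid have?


Contracting e from U(10,13) gives U(9,12).
Bases of U(9,12) = C(12,9) = 220.

220


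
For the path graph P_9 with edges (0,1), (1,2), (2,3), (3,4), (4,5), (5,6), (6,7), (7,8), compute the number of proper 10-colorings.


P(P_9, k) = k * (k-1)^(8).
P(10) = 10 * 9^8 = 10 * 43046721 = 430467210.

430467210


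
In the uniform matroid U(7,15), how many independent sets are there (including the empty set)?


Independent sets of U(7,15) are all subsets of size <= 7.
Count = C(15,0) + C(15,1) + C(15,2) + C(15,3) + C(15,4) + C(15,5) + C(15,6) + C(15,7)
     = 1 + 15 + 105 + 455 + 1365 + 3003 + 5005 + 6435
     = 16384.

16384


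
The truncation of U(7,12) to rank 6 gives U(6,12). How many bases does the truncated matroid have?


Truncating U(7,12) to rank 6 gives U(6,12).
Bases of U(6,12) are all 6-element subsets of 12 elements.
Number of bases = (12 choose 6) = 924.

924


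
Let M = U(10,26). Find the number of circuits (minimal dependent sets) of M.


In U(10,26), circuits are the (11)-element subsets.
Any set of 11 elements is dependent, and removing any one element gives
an independent set of size 10, so it is a minimal dependent set.
Number of circuits = C(26,11) = 26! / (11! * 15!) = 7726160.

7726160


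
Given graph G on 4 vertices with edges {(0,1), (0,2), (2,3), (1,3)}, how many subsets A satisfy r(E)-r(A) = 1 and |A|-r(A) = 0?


R(x,y) = sum over A in 2^E of x^(r(E)-r(A)) * y^(|A|-r(A)).
G has 4 vertices, 4 edges. r(E) = 3.
Enumerate all 2^4 = 16 subsets.
Count subsets with r(E)-r(A)=1 and |A|-r(A)=0: 6.

6


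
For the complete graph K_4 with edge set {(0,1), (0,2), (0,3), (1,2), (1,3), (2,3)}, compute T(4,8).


T(K_4; x,y) = x^3 + 3x^2 + 4xy + 2x + y^3 + 3y^2 + 2y.
Substituting x=4, y=8:
= 64 + 48 + 128 + 8 + 512 + 192 + 16
= 968.

968


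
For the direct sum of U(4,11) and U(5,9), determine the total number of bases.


Bases of a direct sum M1 + M2: |B| = |B(M1)| * |B(M2)|.
|B(U(4,11))| = C(11,4) = 330.
|B(U(5,9))| = C(9,5) = 126.
Total bases = 330 * 126 = 41580.

41580


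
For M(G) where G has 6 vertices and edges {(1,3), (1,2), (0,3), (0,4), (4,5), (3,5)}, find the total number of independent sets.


An independent set in a graphic matroid is an acyclic edge subset.
G has 6 vertices and 6 edges.
Enumerate all 2^6 = 64 subsets, checking for acyclicity.
Total independent sets = 60.

60


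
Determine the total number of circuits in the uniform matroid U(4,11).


In U(4,11), circuits are the (5)-element subsets.
Any set of 5 elements is dependent, and removing any one element gives
an independent set of size 4, so it is a minimal dependent set.
Number of circuits = C(11,5) = 462.

462


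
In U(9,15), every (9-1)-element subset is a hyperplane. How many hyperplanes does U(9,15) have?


Hyperplanes of U(9,15) are flats of rank 8.
In a uniform matroid, these are exactly the (8)-element subsets.
Count = C(15,8) = 15! / (8! * 7!) = 6435.

6435


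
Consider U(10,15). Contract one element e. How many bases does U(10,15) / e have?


Contracting e from U(10,15) gives U(9,14).
Bases of U(9,14) = (14 choose 9) = 2002.

2002


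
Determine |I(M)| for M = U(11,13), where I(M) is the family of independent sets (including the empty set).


Independent sets of U(11,13) are all subsets of size <= 11.
Count = (13 choose 0) + (13 choose 1) + (13 choose 2) + (13 choose 3) + (13 choose 4) + (13 choose 5) + (13 choose 6) + (13 choose 7) + (13 choose 8) + (13 choose 9) + (13 choose 10) + (13 choose 11)
     = 1 + 13 + 78 + 286 + 715 + 1287 + 1716 + 1716 + 1287 + 715 + 286 + 78
     = 8178.

8178


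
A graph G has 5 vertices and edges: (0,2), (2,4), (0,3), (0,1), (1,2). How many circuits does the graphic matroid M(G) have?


A circuit in a graphic matroid = edge set of a simple cycle.
G has 5 vertices and 5 edges.
Enumerating all minimal edge subsets forming cycles...
Total circuits found: 1.

1


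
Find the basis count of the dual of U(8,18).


The dual of U(r,n) is U(n-r, n) = U(10,18).
Bases of U(10,18) are all (10)-element subsets.
|B(M*)| = (18 choose 10) = 43758.

43758


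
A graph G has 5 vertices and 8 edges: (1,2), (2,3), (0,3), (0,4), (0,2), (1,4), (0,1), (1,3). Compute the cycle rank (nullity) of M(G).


Cycle rank (nullity) = |E| - r(M) = |E| - (|V| - c).
|E| = 8, |V| = 5, c = 1.
Nullity = 8 - (5 - 1) = 8 - 4 = 4.

4


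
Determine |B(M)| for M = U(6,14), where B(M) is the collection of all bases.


Bases of U(6,14) are all 6-element subsets of the 14-element ground set.
Number of bases = C(14,6).
(14 choose 6) = 3003.

3003


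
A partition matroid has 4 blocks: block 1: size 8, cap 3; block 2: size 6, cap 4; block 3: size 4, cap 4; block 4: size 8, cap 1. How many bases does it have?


A basis picks exactly ci elements from block i.
Number of bases = product of C(|Si|, ci).
= C(8,3) * C(6,4) * C(4,4) * C(8,1)
= 56 * 15 * 1 * 8
= 6720.

6720


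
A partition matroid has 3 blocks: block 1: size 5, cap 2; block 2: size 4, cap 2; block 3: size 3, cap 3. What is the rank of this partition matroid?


Rank of a partition matroid = sum of min(|Si|, ci) for each block.
= min(5,2) + min(4,2) + min(3,3)
= 2 + 2 + 3
= 7.

7


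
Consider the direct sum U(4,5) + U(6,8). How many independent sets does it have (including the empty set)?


For a direct sum, |I(M1+M2)| = |I(M1)| * |I(M2)|.
|I(U(4,5))| = sum C(5,k) for k=0..4 = 31.
|I(U(6,8))| = sum C(8,k) for k=0..6 = 247.
Total = 31 * 247 = 7657.

7657
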